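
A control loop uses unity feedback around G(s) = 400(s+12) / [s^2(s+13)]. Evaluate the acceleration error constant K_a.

4800/13

Two free integrators in G(s): this is a type 2 system.
K_a = lim_{s→0} s^2·G(s) = 400·12 / (13) = 4800/13.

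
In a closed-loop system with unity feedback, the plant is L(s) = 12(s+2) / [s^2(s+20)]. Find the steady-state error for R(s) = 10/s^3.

L(s) has two factors of s in the denominator, so the system is type 2.
K_a = lim_{s→0} s^2·L(s) = 12·2 / (20) = 1.2.
r(t) = 5t^2 gives R(s) = 10/s^3.
e_ss = 10/K_a = 10/1.2 = 25/3.

25/3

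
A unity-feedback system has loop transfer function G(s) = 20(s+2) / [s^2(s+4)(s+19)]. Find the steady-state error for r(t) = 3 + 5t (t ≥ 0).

G(s) has two factors of s in the denominator, so the system is type 2. Treating each term separately:
  • 3: tracked with zero error.
  • 5t: tracked with zero error.
Total e_ss = 0.

0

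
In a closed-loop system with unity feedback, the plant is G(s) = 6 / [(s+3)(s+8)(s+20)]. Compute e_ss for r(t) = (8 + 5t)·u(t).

G(s) has no factors of s in the denominator, so the system is type 0. By superposition:
  • 8: e_ss = 8/(1+K_p) with K_p=0.0125 → 640/81.
  • 5t: a type-0 system cannot track it, e_ss → ∞.
The unbounded component dominates.

infinity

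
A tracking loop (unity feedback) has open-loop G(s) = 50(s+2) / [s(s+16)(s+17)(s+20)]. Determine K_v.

The open loop has one pole at the origin → type 1 system.
K_v = lim_{s→0} s·G(s) = 50·2 / (16·17·20) = 5/272.

5/272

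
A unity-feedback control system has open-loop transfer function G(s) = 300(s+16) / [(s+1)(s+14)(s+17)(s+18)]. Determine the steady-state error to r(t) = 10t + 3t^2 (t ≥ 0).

No free integrators in G(s): this is a type 0 system. By superposition:
  • 10t: a type-0 system cannot track it, e_ss → ∞.
  • 3t^2: a type-0 system cannot track it, e_ss → ∞.
The unbounded component dominates.

infinity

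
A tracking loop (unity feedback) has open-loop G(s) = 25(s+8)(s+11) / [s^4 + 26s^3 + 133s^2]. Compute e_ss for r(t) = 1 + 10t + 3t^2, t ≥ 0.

399/1100

Lowest-order denominator term is 133s^2, so the open loop has 2 poles at the origin → type 2 system. Treating each term separately:
  • 1: tracked with zero error.
  • 10t: tracked with zero error.
  • 3t^2: e_ss = 6/K_a with K_a=2200/133 → 399/1100.
Total e_ss = 399/1100.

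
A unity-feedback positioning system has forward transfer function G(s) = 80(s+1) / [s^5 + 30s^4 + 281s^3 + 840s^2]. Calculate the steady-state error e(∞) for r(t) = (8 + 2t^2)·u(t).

Lowest-order denominator term is 840s^2, so the open loop has 2 poles at the origin → type 2 system. Treating each term separately:
  • 8: tracked with zero error.
  • 2t^2: e_ss = 4/K_a with K_a=2/21 → 42.
Total e_ss = 42.

42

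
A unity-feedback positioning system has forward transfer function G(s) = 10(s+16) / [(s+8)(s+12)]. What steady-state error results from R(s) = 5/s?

1.875

No free integrators in G(s): this is a type 0 system.
K_p = lim_{s→0} G(s) = 10·16 / (8·12) = 5/3.
e_ss = 5/(1 + K_p) = 5/(8/3) = 1.875.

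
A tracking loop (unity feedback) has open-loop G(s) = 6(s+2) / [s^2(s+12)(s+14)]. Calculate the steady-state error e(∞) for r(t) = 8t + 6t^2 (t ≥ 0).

168

The open loop has two poles at the origin → type 2 system. By superposition:
  • 8t: tracked with zero error.
  • 6t^2: e_ss = 12/K_a with K_a=1/14 → 168.
Total e_ss = 168.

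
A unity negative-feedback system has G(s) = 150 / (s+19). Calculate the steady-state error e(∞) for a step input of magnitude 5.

95/169

The open loop has no poles at the origin → type 0 system.
K_p = lim_{s→0} G(s) = 150 / (19) = 150/19.
e_ss = 5/(1 + K_p) = 5/(169/19) = 95/169.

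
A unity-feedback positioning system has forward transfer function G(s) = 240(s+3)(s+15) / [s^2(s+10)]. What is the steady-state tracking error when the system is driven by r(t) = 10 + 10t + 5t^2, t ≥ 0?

G(s) has two factors of s in the denominator, so the system is type 2. By superposition:
  • 10: tracked with zero error.
  • 10t: tracked with zero error.
  • 5t^2: e_ss = 10/K_a with K_a=1080 → 1/108.
Total e_ss = 1/108.

1/108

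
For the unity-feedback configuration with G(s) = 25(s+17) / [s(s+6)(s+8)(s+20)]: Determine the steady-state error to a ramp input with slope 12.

G(s) has one factor of s in the denominator, so the system is type 1.
K_v = lim_{s→0} s·G(s) = 25·17 / (6·8·20) = 85/192.
e_ss = 12/K_v = 12/(85/192) = 2304/85.

2304/85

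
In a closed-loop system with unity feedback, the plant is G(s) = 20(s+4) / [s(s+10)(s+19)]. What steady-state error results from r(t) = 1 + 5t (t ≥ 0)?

G(s) has one factor of s in the denominator, so the system is type 1. Treating each term separately:
  • 1: tracked with zero error.
  • 5t: e_ss = 5/K_v with K_v=8/19 → 11.875.
Total e_ss = 11.875.

11.875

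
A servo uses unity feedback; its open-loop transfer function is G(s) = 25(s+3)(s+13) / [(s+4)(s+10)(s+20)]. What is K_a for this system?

No free integrators in G(s): this is a type 0 system.
K_a = lim_{s→0} s^2·G(s) = 0 (the extra factor of s kills the finite limit).

0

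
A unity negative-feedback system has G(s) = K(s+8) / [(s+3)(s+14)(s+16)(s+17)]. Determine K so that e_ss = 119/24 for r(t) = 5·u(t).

The open loop has no poles at the origin → type 0 system.
K_p = lim_{s→0} G(s) = K·8 / (3·14·16·17) = (1/1428)·K.
e_ss = 5/(1 + K_p) = 119/24 ⇒ 1 + (1/1428)·K = 120/119 ⇒ K = 12.

12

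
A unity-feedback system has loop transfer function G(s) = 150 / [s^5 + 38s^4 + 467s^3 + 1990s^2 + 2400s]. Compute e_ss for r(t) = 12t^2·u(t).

infinity

Lowest-order denominator term is 2400s, so the open loop has 1 pole at the origin → type 1 system.
K_a = lim_{s→0} s^2·G(s) = 0; the steady-state error to this parabolic input grows without bound.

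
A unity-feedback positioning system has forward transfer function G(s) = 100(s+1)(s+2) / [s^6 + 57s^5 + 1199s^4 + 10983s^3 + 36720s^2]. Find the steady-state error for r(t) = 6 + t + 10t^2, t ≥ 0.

Factoring s^2 from the denominator leaves a polynomial with constant term 36720, so the system is type 2. By superposition:
  • 6: tracked with zero error.
  • t: tracked with zero error.
  • 10t^2: e_ss = 20/K_a with K_a=5/918 → 3672.
Total e_ss = 3672.

3672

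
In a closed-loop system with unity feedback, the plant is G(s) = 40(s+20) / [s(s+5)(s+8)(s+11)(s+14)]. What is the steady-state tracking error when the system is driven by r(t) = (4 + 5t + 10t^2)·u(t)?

The open loop has one pole at the origin → type 1 system. Treating each term separately:
  • 4: tracked with zero error.
  • 5t: e_ss = 5/K_v with K_v=10/77 → 38.5.
  • 10t^2: a type-1 system cannot track it, e_ss → ∞.
The unbounded component dominates.

infinity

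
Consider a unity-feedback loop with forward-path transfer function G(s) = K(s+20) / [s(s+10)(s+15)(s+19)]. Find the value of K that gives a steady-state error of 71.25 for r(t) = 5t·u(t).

One free integrator in G(s): this is a type 1 system.
K_v = lim_{s→0} s·G(s) = K·20 / (10·15·19) = (2/285)·K.
e_ss = 5/K_v = 71.25 ⇒ K_v = 4/57 ⇒ K = (4/57)/(2/285) = 10.

10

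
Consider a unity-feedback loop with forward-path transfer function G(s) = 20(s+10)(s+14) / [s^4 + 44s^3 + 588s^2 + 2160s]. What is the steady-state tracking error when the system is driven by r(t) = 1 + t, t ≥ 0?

The denominator has no term below 2160s — 1 pole at s=0, type 1. By superposition:
  • 1: tracked with zero error.
  • t: e_ss = 1/K_v with K_v=35/27 → 27/35.
Total e_ss = 27/35.

27/35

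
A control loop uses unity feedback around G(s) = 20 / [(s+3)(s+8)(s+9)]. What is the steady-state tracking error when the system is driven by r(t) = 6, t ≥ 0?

The open loop has no poles at the origin → type 0 system.
K_p = lim_{s→0} G(s) = 20 / (3·8·9) = 5/54.
e_ss = 6/(1 + K_p) = 6/(59/54) = 324/59.

324/59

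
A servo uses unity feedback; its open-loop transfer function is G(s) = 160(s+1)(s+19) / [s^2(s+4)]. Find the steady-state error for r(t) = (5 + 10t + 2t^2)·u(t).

1/190

System type = 2 (two poles at s=0). Treating each term separately:
  • 5: tracked with zero error.
  • 10t: tracked with zero error.
  • 2t^2: e_ss = 4/K_a with K_a=760 → 1/190.
Total e_ss = 1/190.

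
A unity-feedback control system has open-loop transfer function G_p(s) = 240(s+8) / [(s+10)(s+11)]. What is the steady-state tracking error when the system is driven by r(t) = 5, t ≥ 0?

55/203

The open loop has no poles at the origin → type 0 system.
K_p = lim_{s→0} G_p(s) = 240·8 / (10·11) = 192/11.
e_ss = 5/(1 + K_p) = 5/(203/11) = 55/203.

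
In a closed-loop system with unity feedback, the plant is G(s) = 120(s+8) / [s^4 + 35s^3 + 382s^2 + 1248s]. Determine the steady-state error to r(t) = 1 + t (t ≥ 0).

1.3

Lowest-order denominator term is 1248s, so the open loop has 1 pole at the origin → type 1 system. Taking each input component in turn:
  • 1: tracked with zero error.
  • t: e_ss = 1/K_v with K_v=10/13 → 1.3.
Total e_ss = 1.3.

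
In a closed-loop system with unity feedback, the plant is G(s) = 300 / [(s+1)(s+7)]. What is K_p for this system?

No free integrators in G(s): this is a type 0 system.
K_p = lim_{s→0} G(s) = 300 / (1·7) = 300/7.

300/7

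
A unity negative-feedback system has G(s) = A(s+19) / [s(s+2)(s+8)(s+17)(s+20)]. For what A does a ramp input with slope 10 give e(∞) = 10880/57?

15

System type = 1 (one pole at s=0).
K_v = lim_{s→0} s·G(s) = A·19 / (2·8·17·20) = (19/5440)·A.
e_ss = 10/K_v = 10880/57 ⇒ K_v = 57/1088 ⇒ A = (57/1088)/(19/5440) = 15.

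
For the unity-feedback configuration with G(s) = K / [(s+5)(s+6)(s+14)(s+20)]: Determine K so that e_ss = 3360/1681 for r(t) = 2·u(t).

The open loop has no poles at the origin → type 0 system.
K_p = lim_{s→0} G(s) = K / (5·6·14·20) = (1/8400)·K.
e_ss = 2/(1 + K_p) = 3360/1681 ⇒ 1 + (1/8400)·K = 1681/1680 ⇒ K = 5.

5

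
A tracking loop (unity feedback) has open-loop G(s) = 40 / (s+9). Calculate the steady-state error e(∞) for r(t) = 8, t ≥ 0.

72/49

System type = 0 (no poles at s=0).
K_p = lim_{s→0} G(s) = 40 / (9) = 40/9.
e_ss = 8/(1 + K_p) = 8/(49/9) = 72/49.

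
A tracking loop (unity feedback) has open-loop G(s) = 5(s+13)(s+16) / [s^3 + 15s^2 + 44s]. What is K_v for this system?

260/11

Factoring s from the denominator leaves a polynomial with constant term 44, so the system is type 1.
K_v = lim_{s→0} s·G(s) = 5·13·16 / 44 = 260/11.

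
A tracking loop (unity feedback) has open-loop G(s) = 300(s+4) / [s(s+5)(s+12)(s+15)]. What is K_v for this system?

4/3

One free integrator in G(s): this is a type 1 system.
K_v = lim_{s→0} s·G(s) = 300·4 / (5·12·15) = 4/3.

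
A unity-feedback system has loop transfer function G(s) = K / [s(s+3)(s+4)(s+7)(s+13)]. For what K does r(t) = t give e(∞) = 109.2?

10

System type = 1 (one pole at s=0).
K_v = lim_{s→0} s·G(s) = K / (3·4·7·13) = (1/1092)·K.
e_ss = 1/K_v = 109.2 ⇒ K_v = 5/546 ⇒ K = (5/546)/(1/1092) = 10.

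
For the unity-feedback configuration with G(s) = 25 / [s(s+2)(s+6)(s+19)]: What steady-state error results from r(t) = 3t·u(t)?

The open loop has one pole at the origin → type 1 system.
K_v = lim_{s→0} s·G(s) = 25 / (2·6·19) = 25/228.
e_ss = 3/K_v = 3/(25/228) = 27.36.

27.36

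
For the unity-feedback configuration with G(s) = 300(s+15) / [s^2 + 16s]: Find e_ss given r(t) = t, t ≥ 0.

4/1125

The denominator has no term below 16s — 1 pole at s=0, type 1.
K_v = lim_{s→0} s·G(s) = 300·15 / 16 = 281.25.
e_ss = 1/K_v = 1/281.25 = 4/1125.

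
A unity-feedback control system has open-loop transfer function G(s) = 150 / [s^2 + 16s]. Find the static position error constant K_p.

K_p = lim_{s→0} G(s); with 1 pole at the origin the limit diverges, so K_p = ∞.

infinity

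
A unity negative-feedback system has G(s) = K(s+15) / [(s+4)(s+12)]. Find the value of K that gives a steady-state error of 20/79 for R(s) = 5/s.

System type = 0 (no poles at s=0).
K_p = lim_{s→0} G(s) = K·15 / (4·12) = 0.3125·K.
e_ss = 5/(1 + K_p) = 20/79 ⇒ 1 + 0.3125·K = 19.75 ⇒ K = 60.

60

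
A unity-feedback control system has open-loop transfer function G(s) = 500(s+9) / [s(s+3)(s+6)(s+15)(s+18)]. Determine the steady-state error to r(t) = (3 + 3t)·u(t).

3.24

One free integrator in G(s): this is a type 1 system. Treating each term separately:
  • 3: tracked with zero error.
  • 3t: e_ss = 3/K_v with K_v=25/27 → 3.24.
Total e_ss = 3.24.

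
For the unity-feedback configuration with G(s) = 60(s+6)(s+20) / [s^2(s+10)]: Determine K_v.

infinity

K_v = lim_{s→0} s·G(s); with 2 poles at the origin the limit diverges, so K_v = ∞.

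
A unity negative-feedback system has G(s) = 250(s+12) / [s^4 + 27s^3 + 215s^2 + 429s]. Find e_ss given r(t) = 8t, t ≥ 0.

1.144

Factoring s from the denominator leaves a polynomial with constant term 429, so the system is type 1.
K_v = lim_{s→0} s·G(s) = 250·12 / 429 = 1000/143.
e_ss = 8/K_v = 8/(1000/143) = 1.144.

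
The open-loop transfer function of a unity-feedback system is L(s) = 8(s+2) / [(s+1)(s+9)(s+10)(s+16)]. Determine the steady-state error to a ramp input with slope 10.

infinity

No free integrators in L(s): this is a type 0 system.
K_v = lim_{s→0} s·L(s) = 0; the steady-state error to this ramp input grows without bound.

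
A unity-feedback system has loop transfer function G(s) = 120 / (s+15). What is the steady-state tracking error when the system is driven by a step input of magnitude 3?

1/3

The open loop has no poles at the origin → type 0 system.
K_p = lim_{s→0} G(s) = 120 / (15) = 8.
e_ss = 3/(1 + K_p) = 3/9 = 1/3.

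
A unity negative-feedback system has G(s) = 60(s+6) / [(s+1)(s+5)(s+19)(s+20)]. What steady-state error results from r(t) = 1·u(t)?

The open loop has no poles at the origin → type 0 system.
K_p = lim_{s→0} G(s) = 60·6 / (1·5·19·20) = 18/95.
e_ss = 1/(1 + K_p) = 1/(113/95) = 95/113.

95/113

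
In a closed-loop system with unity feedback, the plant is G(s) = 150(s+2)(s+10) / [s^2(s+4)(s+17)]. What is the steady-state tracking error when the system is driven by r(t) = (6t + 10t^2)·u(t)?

Two free integrators in G(s): this is a type 2 system. By superposition:
  • 6t: tracked with zero error.
  • 10t^2: e_ss = 20/K_a with K_a=750/17 → 34/75.
Total e_ss = 34/75.

34/75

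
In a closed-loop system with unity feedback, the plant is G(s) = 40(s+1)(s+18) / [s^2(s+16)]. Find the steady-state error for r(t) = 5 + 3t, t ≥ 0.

0

System type = 2 (two poles at s=0). By superposition:
  • 5: tracked with zero error.
  • 3t: tracked with zero error.
Total e_ss = 0.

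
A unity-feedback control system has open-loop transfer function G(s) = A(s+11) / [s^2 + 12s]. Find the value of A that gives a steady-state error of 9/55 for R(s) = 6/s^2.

40

Lowest-order denominator term is 12s, so the open loop has 1 pole at the origin → type 1 system.
K_v = lim_{s→0} s·G(s) = A·11 / 12 = (11/12)·A.
e_ss = 6/K_v = 9/55 ⇒ K_v = 110/3 ⇒ A = (110/3)/(11/12) = 40.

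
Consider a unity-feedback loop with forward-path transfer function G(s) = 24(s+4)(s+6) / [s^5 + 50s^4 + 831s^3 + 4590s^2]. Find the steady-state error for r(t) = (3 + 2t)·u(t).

0

Lowest-order denominator term is 4590s^2, so the open loop has 2 poles at the origin → type 2 system. Taking each input component in turn:
  • 3: tracked with zero error.
  • 2t: tracked with zero error.
Total e_ss = 0.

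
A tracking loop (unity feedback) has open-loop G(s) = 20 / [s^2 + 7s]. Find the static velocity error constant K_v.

20/7

The denominator has no term below 7s — 1 pole at s=0, type 1.
K_v = lim_{s→0} s·G(s) = 20 / 7 = 20/7.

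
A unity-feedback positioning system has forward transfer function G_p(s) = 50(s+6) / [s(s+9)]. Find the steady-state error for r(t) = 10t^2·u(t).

One free integrator in G_p(s): this is a type 1 system.
K_a = lim_{s→0} s^2·G_p(s) = 0; the steady-state error to this parabolic input grows without bound.

infinity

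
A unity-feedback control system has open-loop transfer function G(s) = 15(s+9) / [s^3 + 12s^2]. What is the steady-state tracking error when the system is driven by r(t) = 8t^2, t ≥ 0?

Lowest-order denominator term is 12s^2, so the open loop has 2 poles at the origin → type 2 system.
K_a = lim_{s→0} s^2·G(s) = 15·9 / 12 = 11.25.
r(t) = 8t^2 gives R(s) = 16/s^3.
e_ss = 16/K_a = 16/11.25 = 64/45.

64/45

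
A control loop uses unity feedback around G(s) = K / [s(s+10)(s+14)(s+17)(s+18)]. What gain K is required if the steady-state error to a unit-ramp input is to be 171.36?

250

One free integrator in G(s): this is a type 1 system.
K_v = lim_{s→0} s·G(s) = K / (10·14·17·18) = (1/42840)·K.
e_ss = 1/K_v = 171.36 ⇒ K_v = 25/4284 ⇒ K = (25/4284)/(1/42840) = 250.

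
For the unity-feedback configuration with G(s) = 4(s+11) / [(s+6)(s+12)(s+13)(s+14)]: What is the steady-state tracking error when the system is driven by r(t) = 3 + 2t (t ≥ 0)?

The open loop has no poles at the origin → type 0 system. By superposition:
  • 3: e_ss = 3/(1+K_p) with K_p=11/3276 → 9828/3287.
  • 2t: a type-0 system cannot track it, e_ss → ∞.
The unbounded component dominates.

infinity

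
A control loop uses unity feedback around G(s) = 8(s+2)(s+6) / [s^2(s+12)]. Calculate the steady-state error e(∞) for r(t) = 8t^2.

2

Two free integrators in G(s): this is a type 2 system.
K_a = lim_{s→0} s^2·G(s) = 8·2·6 / (12) = 8.
r(t) = 8t^2 gives R(s) = 16/s^3.
e_ss = 16/K_a = 16/8 = 2.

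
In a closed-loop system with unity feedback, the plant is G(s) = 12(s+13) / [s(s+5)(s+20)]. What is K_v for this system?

The open loop has one pole at the origin → type 1 system.
K_v = lim_{s→0} s·G(s) = 12·13 / (5·20) = 1.56.

1.56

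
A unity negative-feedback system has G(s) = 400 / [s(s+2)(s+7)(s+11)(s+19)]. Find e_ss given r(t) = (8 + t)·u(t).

7.315

System type = 1 (one pole at s=0). Treating each term separately:
  • 8: tracked with zero error.
  • t: e_ss = 1/K_v with K_v=200/1463 → 7.315.
Total e_ss = 7.315.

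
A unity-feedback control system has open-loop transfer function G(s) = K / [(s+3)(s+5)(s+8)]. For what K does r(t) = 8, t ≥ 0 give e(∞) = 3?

200

No free integrators in G(s): this is a type 0 system.
K_p = lim_{s→0} G(s) = K / (3·5·8) = (1/120)·K.
e_ss = 8/(1 + K_p) = 3 ⇒ 1 + (1/120)·K = 8/3 ⇒ K = 200.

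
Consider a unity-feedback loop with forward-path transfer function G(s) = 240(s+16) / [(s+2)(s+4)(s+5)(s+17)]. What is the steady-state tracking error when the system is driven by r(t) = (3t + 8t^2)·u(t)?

System type = 0 (no poles at s=0). Taking each input component in turn:
  • 3t: a type-0 system cannot track it, e_ss → ∞.
  • 8t^2: a type-0 system cannot track it, e_ss → ∞.
The unbounded component dominates.

infinity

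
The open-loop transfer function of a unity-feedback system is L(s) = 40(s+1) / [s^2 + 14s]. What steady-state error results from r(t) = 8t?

Lowest-order denominator term is 14s, so the open loop has 1 pole at the origin → type 1 system.
K_v = lim_{s→0} s·L(s) = 40·1 / 14 = 20/7.
e_ss = 8/K_v = 8/(20/7) = 2.8.

2.8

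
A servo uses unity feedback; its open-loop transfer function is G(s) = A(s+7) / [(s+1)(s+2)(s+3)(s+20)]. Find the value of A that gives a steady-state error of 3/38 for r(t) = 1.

200

G(s) has no factors of s in the denominator, so the system is type 0.
K_p = lim_{s→0} G(s) = A·7 / (1·2·3·20) = (7/120)·A.
e_ss = 1/(1 + K_p) = 3/38 ⇒ 1 + (7/120)·A = 38/3 ⇒ A = 200.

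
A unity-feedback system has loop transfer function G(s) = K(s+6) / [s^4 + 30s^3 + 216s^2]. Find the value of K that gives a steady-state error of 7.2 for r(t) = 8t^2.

80

The denominator has no term below 216s^2 — 2 poles at s=0, type 2.
K_a = lim_{s→0} s^2·G(s) = K·6 / 216 = (1/36)·K.
e_ss = 16/K_a = 7.2 ⇒ K_a = 20/9 ⇒ K = (20/9)/(1/36) = 80.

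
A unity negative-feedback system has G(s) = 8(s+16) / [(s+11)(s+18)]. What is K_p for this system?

64/99

G(s) has no factors of s in the denominator, so the system is type 0.
K_p = lim_{s→0} G(s) = 8·16 / (11·18) = 64/99.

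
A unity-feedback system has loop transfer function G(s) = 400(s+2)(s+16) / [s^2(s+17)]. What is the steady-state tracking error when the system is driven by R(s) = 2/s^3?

17/6400

The open loop has two poles at the origin → type 2 system.
K_a = lim_{s→0} s^2·G(s) = 400·2·16 / (17) = 12800/17.
r(t) = t^2 gives R(s) = 2/s^3.
e_ss = 2/K_a = 2/(12800/17) = 17/6400.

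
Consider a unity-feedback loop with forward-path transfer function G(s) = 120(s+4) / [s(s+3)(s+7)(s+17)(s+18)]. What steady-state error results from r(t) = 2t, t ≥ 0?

26.775

G(s) has one factor of s in the denominator, so the system is type 1.
K_v = lim_{s→0} s·G(s) = 120·4 / (3·7·17·18) = 80/1071.
e_ss = 2/K_v = 2/(80/1071) = 26.775.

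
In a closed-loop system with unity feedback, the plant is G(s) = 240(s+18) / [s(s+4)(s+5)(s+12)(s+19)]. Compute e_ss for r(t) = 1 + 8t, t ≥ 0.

76/9

The open loop has one pole at the origin → type 1 system. Taking each input component in turn:
  • 1: tracked with zero error.
  • 8t: e_ss = 8/K_v with K_v=18/19 → 76/9.
Total e_ss = 76/9.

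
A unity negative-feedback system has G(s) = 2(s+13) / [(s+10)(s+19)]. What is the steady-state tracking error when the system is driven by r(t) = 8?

No free integrators in G(s): this is a type 0 system.
K_p = lim_{s→0} G(s) = 2·13 / (10·19) = 13/95.
e_ss = 8/(1 + K_p) = 8/(108/95) = 190/27.

190/27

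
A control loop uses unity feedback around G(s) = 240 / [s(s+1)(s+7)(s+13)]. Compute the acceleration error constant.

0

The open loop has one pole at the origin → type 1 system.
K_a = lim_{s→0} s^2·G(s) = 0 (the extra factor of s kills the finite limit).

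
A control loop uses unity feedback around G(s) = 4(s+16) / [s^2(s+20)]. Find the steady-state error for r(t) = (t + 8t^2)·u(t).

The open loop has two poles at the origin → type 2 system. Treating each term separately:
  • t: tracked with zero error.
  • 8t^2: e_ss = 16/K_a with K_a=3.2 → 5.
Total e_ss = 5.

5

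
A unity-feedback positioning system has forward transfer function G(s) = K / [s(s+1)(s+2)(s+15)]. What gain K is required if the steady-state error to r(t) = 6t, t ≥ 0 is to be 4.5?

40

One free integrator in G(s): this is a type 1 system.
K_v = lim_{s→0} s·G(s) = K / (1·2·15) = (1/30)·K.
e_ss = 6/K_v = 4.5 ⇒ K_v = 4/3 ⇒ K = (4/3)/(1/30) = 40.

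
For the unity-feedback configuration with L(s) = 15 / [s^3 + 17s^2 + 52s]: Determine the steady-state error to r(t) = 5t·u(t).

Factoring s from the denominator leaves a polynomial with constant term 52, so the system is type 1.
K_v = lim_{s→0} s·L(s) = 15 / 52 = 15/52.
e_ss = 5/K_v = 5/(15/52) = 52/3.

52/3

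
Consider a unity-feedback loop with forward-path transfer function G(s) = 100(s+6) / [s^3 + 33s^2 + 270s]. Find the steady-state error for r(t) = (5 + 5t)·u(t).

2.25

Lowest-order denominator term is 270s, so the open loop has 1 pole at the origin → type 1 system. Treating each term separately:
  • 5: tracked with zero error.
  • 5t: e_ss = 5/K_v with K_v=20/9 → 2.25.
Total e_ss = 2.25.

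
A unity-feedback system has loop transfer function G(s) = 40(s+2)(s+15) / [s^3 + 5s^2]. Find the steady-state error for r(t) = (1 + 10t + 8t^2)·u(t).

1/15

Lowest-order denominator term is 5s^2, so the open loop has 2 poles at the origin → type 2 system. Treating each term separately:
  • 1: tracked with zero error.
  • 10t: tracked with zero error.
  • 8t^2: e_ss = 16/K_a with K_a=240 → 1/15.
Total e_ss = 1/15.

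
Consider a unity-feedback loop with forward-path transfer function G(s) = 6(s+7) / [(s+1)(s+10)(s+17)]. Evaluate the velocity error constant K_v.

0

No free integrators in G(s): this is a type 0 system.
K_v = lim_{s→0} s·G(s) = 0 (the extra factor of s kills the finite limit).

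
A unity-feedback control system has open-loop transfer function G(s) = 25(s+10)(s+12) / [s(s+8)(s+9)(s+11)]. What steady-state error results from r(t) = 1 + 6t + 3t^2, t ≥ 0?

G(s) has one factor of s in the denominator, so the system is type 1. By superposition:
  • 1: tracked with zero error.
  • 6t: e_ss = 6/K_v with K_v=125/33 → 1.584.
  • 3t^2: a type-1 system cannot track it, e_ss → ∞.
The unbounded component dominates.

infinity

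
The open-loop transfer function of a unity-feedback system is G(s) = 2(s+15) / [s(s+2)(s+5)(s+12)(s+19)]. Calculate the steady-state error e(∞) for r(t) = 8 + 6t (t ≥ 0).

456

G(s) has one factor of s in the denominator, so the system is type 1. Taking each input component in turn:
  • 8: tracked with zero error.
  • 6t: e_ss = 6/K_v with K_v=1/76 → 456.
Total e_ss = 456.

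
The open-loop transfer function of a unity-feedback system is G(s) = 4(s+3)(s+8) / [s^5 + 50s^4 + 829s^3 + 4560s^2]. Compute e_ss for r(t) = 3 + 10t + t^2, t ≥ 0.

Lowest-order denominator term is 4560s^2, so the open loop has 2 poles at the origin → type 2 system. By superposition:
  • 3: tracked with zero error.
  • 10t: tracked with zero error.
  • t^2: e_ss = 2/K_a with K_a=2/95 → 95.
Total e_ss = 95.

95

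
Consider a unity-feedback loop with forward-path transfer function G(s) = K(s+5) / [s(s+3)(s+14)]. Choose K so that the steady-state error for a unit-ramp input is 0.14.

60

One free integrator in G(s): this is a type 1 system.
K_v = lim_{s→0} s·G(s) = K·5 / (3·14) = (5/42)·K.
e_ss = 1/K_v = 0.14 ⇒ K_v = 50/7 ⇒ K = (50/7)/(5/42) = 60.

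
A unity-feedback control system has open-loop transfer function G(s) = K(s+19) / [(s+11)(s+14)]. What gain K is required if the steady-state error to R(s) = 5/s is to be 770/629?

25

System type = 0 (no poles at s=0).
K_p = lim_{s→0} G(s) = K·19 / (11·14) = (19/154)·K.
e_ss = 5/(1 + K_p) = 770/629 ⇒ 1 + (19/154)·K = 629/154 ⇒ K = 25.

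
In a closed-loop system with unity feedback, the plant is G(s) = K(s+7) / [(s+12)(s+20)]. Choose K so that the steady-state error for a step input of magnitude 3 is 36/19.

20

System type = 0 (no poles at s=0).
K_p = lim_{s→0} G(s) = K·7 / (12·20) = (7/240)·K.
e_ss = 3/(1 + K_p) = 36/19 ⇒ 1 + (7/240)·K = 19/12 ⇒ K = 20.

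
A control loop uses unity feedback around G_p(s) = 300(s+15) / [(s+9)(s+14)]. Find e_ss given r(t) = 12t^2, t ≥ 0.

No free integrators in G_p(s): this is a type 0 system.
K_a = lim_{s→0} s^2·G_p(s) = 0; the steady-state error to this parabolic input grows without bound.

infinity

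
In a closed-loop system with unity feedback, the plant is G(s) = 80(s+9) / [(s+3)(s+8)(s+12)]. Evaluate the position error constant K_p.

System type = 0 (no poles at s=0).
K_p = lim_{s→0} G(s) = 80·9 / (3·8·12) = 2.5.

2.5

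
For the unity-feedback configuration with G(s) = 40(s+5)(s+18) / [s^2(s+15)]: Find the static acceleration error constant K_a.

240

System type = 2 (two poles at s=0).
K_a = lim_{s→0} s^2·G(s) = 40·5·18 / (15) = 240.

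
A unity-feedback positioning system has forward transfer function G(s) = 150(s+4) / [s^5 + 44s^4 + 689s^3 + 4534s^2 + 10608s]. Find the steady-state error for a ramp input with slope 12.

Factoring s from the denominator leaves a polynomial with constant term 10608, so the system is type 1.
K_v = lim_{s→0} s·G(s) = 150·4 / 10608 = 25/442.
e_ss = 12/K_v = 12/(25/442) = 212.16.

212.16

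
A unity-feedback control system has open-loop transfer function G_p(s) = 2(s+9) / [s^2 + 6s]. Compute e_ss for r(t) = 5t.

5/3

Lowest-order denominator term is 6s, so the open loop has 1 pole at the origin → type 1 system.
K_v = lim_{s→0} s·G_p(s) = 2·9 / 6 = 3.
e_ss = 5/K_v = 5/3.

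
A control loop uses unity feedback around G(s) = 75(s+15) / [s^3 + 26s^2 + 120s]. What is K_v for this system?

9.375

Lowest-order denominator term is 120s, so the open loop has 1 pole at the origin → type 1 system.
K_v = lim_{s→0} s·G(s) = 75·15 / 120 = 9.375.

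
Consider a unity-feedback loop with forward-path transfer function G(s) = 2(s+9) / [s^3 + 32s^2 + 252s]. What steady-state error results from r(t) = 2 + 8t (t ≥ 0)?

Lowest-order denominator term is 252s, so the open loop has 1 pole at the origin → type 1 system. Taking each input component in turn:
  • 2: tracked with zero error.
  • 8t: e_ss = 8/K_v with K_v=1/14 → 112.
Total e_ss = 112.

112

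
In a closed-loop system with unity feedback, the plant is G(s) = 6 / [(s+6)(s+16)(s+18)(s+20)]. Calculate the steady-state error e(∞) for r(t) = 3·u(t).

17280/5761

System type = 0 (no poles at s=0).
K_p = lim_{s→0} G(s) = 6 / (6·16·18·20) = 1/5760.
e_ss = 3/(1 + K_p) = 3/(5761/5760) = 17280/5761.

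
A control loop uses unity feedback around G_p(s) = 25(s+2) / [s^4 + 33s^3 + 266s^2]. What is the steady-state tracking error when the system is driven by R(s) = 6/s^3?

The denominator has no term below 266s^2 — 2 poles at s=0, type 2.
K_a = lim_{s→0} s^2·G_p(s) = 25·2 / 266 = 25/133.
r(t) = 3t^2 gives R(s) = 6/s^3.
e_ss = 6/K_a = 6/(25/133) = 31.92.

31.92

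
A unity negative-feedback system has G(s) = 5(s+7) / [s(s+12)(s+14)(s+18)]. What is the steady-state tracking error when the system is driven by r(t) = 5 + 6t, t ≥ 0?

518.4

The open loop has one pole at the origin → type 1 system. By superposition:
  • 5: tracked with zero error.
  • 6t: e_ss = 6/K_v with K_v=5/432 → 518.4.
Total e_ss = 518.4.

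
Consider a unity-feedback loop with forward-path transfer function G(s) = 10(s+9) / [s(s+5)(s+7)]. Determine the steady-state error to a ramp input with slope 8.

G(s) has one factor of s in the denominator, so the system is type 1.
K_v = lim_{s→0} s·G(s) = 10·9 / (5·7) = 18/7.
e_ss = 8/K_v = 8/(18/7) = 28/9.

28/9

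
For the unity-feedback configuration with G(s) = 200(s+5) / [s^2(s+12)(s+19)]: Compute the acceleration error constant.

System type = 2 (two poles at s=0).
K_a = lim_{s→0} s^2·G(s) = 200·5 / (12·19) = 250/57.

250/57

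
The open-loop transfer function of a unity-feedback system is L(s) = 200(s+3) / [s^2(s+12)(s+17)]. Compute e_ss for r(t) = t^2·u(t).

L(s) has two factors of s in the denominator, so the system is type 2.
K_a = lim_{s→0} s^2·L(s) = 200·3 / (12·17) = 50/17.
r(t) = t^2 gives R(s) = 2/s^3.
e_ss = 2/K_a = 2/(50/17) = 0.68.

0.68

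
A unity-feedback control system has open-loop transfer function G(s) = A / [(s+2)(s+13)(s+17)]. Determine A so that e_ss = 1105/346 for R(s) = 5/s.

The open loop has no poles at the origin → type 0 system.
K_p = lim_{s→0} G(s) = A / (2·13·17) = (1/442)·A.
e_ss = 5/(1 + K_p) = 1105/346 ⇒ 1 + (1/442)·A = 346/221 ⇒ A = 250.

250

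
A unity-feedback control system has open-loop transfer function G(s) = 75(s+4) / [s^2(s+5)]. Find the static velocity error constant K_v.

K_v = lim_{s→0} s·G(s); with 2 poles at the origin the limit diverges, so K_v = ∞.

infinity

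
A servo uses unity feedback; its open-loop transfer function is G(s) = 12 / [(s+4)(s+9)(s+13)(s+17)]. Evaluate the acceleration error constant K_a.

0

G(s) has no factors of s in the denominator, so the system is type 0.
K_a = lim_{s→0} s^2·G(s) = 0 (the extra factor of s kills the finite limit).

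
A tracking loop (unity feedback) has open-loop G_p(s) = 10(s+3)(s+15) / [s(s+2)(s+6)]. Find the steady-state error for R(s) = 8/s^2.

16/75

G_p(s) has one factor of s in the denominator, so the system is type 1.
K_v = lim_{s→0} s·G_p(s) = 10·3·15 / (2·6) = 37.5.
e_ss = 8/K_v = 8/37.5 = 16/75.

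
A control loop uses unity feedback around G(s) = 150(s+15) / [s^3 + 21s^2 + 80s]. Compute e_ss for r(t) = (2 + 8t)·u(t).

64/225

Lowest-order denominator term is 80s, so the open loop has 1 pole at the origin → type 1 system. Treating each term separately:
  • 2: tracked with zero error.
  • 8t: e_ss = 8/K_v with K_v=28.125 → 64/225.
Total e_ss = 64/225.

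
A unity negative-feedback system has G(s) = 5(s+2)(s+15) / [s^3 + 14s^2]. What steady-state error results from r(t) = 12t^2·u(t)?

The denominator has no term below 14s^2 — 2 poles at s=0, type 2.
K_a = lim_{s→0} s^2·G(s) = 5·2·15 / 14 = 75/7.
r(t) = 12t^2 gives R(s) = 24/s^3.
e_ss = 24/K_a = 24/(75/7) = 2.24.

2.24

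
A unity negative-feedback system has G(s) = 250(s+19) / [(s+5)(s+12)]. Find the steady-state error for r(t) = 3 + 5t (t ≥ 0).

infinity

No free integrators in G(s): this is a type 0 system. Taking each input component in turn:
  • 3: e_ss = 3/(1+K_p) with K_p=475/6 → 18/481.
  • 5t: a type-0 system cannot track it, e_ss → ∞.
The unbounded component dominates.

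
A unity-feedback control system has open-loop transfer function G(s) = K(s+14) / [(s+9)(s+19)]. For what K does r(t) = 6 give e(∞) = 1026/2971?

200

System type = 0 (no poles at s=0).
K_p = lim_{s→0} G(s) = K·14 / (9·19) = (14/171)·K.
e_ss = 6/(1 + K_p) = 1026/2971 ⇒ 1 + (14/171)·K = 2971/171 ⇒ K = 200.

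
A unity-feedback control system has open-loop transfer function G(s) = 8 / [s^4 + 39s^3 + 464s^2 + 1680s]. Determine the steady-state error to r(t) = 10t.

The denominator has no term below 1680s — 1 pole at s=0, type 1.
K_v = lim_{s→0} s·G(s) = 8 / 1680 = 1/210.
e_ss = 10/K_v = 10/(1/210) = 2100.

2100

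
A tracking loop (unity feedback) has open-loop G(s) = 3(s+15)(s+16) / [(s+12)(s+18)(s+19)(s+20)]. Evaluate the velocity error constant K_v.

G(s) has no factors of s in the denominator, so the system is type 0.
K_v = lim_{s→0} s·G(s) = 0 (the extra factor of s kills the finite limit).

0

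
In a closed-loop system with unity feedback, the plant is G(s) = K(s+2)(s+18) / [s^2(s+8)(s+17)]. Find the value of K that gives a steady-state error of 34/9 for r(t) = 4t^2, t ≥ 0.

8

G(s) has two factors of s in the denominator, so the system is type 2.
K_a = lim_{s→0} s^2·G(s) = K·2·18 / (8·17) = (9/34)·K.
e_ss = 8/K_a = 34/9 ⇒ K_a = 36/17 ⇒ K = (36/17)/(9/34) = 8.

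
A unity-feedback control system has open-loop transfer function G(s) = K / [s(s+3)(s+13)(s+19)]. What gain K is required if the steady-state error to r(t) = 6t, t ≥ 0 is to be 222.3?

20

System type = 1 (one pole at s=0).
K_v = lim_{s→0} s·G(s) = K / (3·13·19) = (1/741)·K.
e_ss = 6/K_v = 222.3 ⇒ K_v = 20/741 ⇒ K = (20/741)/(1/741) = 20.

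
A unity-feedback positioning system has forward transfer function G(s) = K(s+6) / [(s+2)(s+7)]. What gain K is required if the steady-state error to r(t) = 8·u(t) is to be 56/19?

4

The open loop has no poles at the origin → type 0 system.
K_p = lim_{s→0} G(s) = K·6 / (2·7) = (3/7)·K.
e_ss = 8/(1 + K_p) = 56/19 ⇒ 1 + (3/7)·K = 19/7 ⇒ K = 4.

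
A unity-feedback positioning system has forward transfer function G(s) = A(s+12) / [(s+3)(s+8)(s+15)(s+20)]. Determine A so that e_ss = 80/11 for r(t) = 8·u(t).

60

The open loop has no poles at the origin → type 0 system.
K_p = lim_{s→0} G(s) = A·12 / (3·8·15·20) = (1/600)·A.
e_ss = 8/(1 + K_p) = 80/11 ⇒ 1 + (1/600)·A = 1.1 ⇒ A = 60.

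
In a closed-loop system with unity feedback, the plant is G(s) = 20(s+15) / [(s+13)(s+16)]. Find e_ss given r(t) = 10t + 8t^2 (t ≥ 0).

infinity

System type = 0 (no poles at s=0). By superposition:
  • 10t: a type-0 system cannot track it, e_ss → ∞.
  • 8t^2: a type-0 system cannot track it, e_ss → ∞.
The unbounded component dominates.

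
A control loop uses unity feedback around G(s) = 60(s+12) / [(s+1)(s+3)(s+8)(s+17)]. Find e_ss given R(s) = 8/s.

136/47

No free integrators in G(s): this is a type 0 system.
K_p = lim_{s→0} G(s) = 60·12 / (1·3·8·17) = 30/17.
e_ss = 8/(1 + K_p) = 8/(47/17) = 136/47.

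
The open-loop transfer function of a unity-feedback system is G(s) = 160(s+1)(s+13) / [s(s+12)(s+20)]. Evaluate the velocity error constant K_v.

26/3

System type = 1 (one pole at s=0).
K_v = lim_{s→0} s·G(s) = 160·1·13 / (12·20) = 26/3.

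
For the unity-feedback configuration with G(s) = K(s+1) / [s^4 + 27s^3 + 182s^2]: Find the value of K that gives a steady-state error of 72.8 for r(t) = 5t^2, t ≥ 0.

Lowest-order denominator term is 182s^2, so the open loop has 2 poles at the origin → type 2 system.
K_a = lim_{s→0} s^2·G(s) = K·1 / 182 = (1/182)·K.
e_ss = 10/K_a = 72.8 ⇒ K_a = 25/182 ⇒ K = (25/182)/(1/182) = 25.

25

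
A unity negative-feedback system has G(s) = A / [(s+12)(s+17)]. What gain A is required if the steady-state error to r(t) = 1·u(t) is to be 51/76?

100

No free integrators in G(s): this is a type 0 system.
K_p = lim_{s→0} G(s) = A / (12·17) = (1/204)·A.
e_ss = 1/(1 + K_p) = 51/76 ⇒ 1 + (1/204)·A = 76/51 ⇒ A = 100.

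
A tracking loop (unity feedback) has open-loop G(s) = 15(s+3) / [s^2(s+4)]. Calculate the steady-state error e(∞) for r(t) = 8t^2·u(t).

64/45

Two free integrators in G(s): this is a type 2 system.
K_a = lim_{s→0} s^2·G(s) = 15·3 / (4) = 11.25.
r(t) = 8t^2 gives R(s) = 16/s^3.
e_ss = 16/K_a = 16/11.25 = 64/45.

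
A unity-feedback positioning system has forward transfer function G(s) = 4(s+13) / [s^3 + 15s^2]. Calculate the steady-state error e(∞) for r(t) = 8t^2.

The denominator has no term below 15s^2 — 2 poles at s=0, type 2.
K_a = lim_{s→0} s^2·G(s) = 4·13 / 15 = 52/15.
r(t) = 8t^2 gives R(s) = 16/s^3.
e_ss = 16/K_a = 16/(52/15) = 60/13.

60/13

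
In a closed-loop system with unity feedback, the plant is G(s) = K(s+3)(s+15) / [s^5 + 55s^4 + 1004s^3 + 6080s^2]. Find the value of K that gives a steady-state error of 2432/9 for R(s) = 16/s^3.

Lowest-order denominator term is 6080s^2, so the open loop has 2 poles at the origin → type 2 system.
K_a = lim_{s→0} s^2·G(s) = K·3·15 / 6080 = (9/1216)·K.
e_ss = 16/K_a = 2432/9 ⇒ K_a = 9/152 ⇒ K = (9/152)/(9/1216) = 8.

8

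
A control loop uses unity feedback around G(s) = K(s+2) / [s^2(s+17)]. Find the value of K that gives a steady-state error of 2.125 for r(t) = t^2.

8

The open loop has two poles at the origin → type 2 system.
K_a = lim_{s→0} s^2·G(s) = K·2 / (17) = (2/17)·K.
e_ss = 2/K_a = 2.125 ⇒ K_a = 16/17 ⇒ K = (16/17)/(2/17) = 8.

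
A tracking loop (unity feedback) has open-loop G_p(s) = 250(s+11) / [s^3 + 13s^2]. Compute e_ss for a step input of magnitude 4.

0

Lowest-order denominator term is 13s^2, so the open loop has 2 poles at the origin → type 2 system.
A type-2 system has K_p = ∞, so it tracks a step input with zero steady-state error.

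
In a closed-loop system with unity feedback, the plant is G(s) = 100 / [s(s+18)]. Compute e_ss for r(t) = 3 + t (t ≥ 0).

The open loop has one pole at the origin → type 1 system. Taking each input component in turn:
  • 3: tracked with zero error.
  • t: e_ss = 1/K_v with K_v=50/9 → 0.18.
Total e_ss = 0.18.

0.18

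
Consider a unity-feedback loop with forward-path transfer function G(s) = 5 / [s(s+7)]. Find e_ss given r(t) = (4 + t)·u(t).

G(s) has one factor of s in the denominator, so the system is type 1. By superposition:
  • 4: tracked with zero error.
  • t: e_ss = 1/K_v with K_v=5/7 → 1.4.
Total e_ss = 1.4.

1.4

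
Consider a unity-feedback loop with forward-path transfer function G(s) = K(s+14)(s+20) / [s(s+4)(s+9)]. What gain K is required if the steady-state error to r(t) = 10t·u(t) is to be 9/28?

4

G(s) has one factor of s in the denominator, so the system is type 1.
K_v = lim_{s→0} s·G(s) = K·14·20 / (4·9) = (70/9)·K.
e_ss = 10/K_v = 9/28 ⇒ K_v = 280/9 ⇒ K = (280/9)/(70/9) = 4.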